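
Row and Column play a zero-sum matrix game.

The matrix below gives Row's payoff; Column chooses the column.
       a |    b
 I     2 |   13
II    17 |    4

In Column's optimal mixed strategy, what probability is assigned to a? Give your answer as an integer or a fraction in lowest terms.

Row minima are 2 and 4, so Row's maximin is 4; column maxima are 17 and 13, so Column's minimax is 13. These differ, so the equilibrium is in mixed strategies.
Let Column play a with probability q. Row is indifferent when 2q + 13(1−q) = 17q + 4(1−q), giving q = 3/8.

3/8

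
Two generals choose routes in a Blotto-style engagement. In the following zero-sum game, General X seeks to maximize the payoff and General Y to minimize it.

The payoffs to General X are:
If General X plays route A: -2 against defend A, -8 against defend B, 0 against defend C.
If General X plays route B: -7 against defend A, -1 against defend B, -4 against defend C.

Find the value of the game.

Column defend C is strictly dominated by defend A for General Y (it gives General X more in every row).
The remaining 2×2 game on (route A, route B) × (defend A, defend B) has no saddle point. Let General X play route A with probability p; indifference gives −2p − 7(1−p) = −8p − (1−p), so p = 1/2.
Similarly General Y's optimal q on defend A is 7/12, and the value is -2·(7/12) + (-8)·(5/12) = -9/2.

-9/2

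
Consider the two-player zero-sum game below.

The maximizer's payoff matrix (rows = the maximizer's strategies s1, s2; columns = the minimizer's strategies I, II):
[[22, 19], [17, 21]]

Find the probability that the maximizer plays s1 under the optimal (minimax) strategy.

Row minima are 19 and 17, so the maximizer's maximin is 19; column maxima are 22 and 21, so the minimizer's minimax is 21. These differ, so the equilibrium is in mixed strategies.
Let the maximizer play s1 with probability p. The minimizer is indifferent when 22p + 17(1−p) = 19p + 21(1−p), giving p = 4/7.

4/7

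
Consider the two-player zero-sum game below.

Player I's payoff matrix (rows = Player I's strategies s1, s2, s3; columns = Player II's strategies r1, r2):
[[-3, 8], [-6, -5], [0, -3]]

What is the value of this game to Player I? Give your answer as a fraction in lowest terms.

Row s2 is strictly dominated by row s3, so Player I never plays it.
The remaining 2×2 game on (s1, s3) × (r1, r2) has no saddle point. Let Player I play s1 with probability p; indifference gives −3p = 8p − 3(1−p), so p = 3/14.
Similarly Player II's optimal q on r1 is 11/14, and the value is -3·(11/14) + (8)·(3/14) = -9/14.

-9/14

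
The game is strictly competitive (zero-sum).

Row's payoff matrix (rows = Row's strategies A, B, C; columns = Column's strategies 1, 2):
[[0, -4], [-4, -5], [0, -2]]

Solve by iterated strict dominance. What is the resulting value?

-2

Row B is strictly dominated by row A (0>-4, -4>-5); eliminate B.
Column 1 is strictly dominated by 2 for Column (-4<0, -2<0); eliminate 1.
Row A is strictly dominated by row C (-2>-4); eliminate A.
Only (C, 2) remains, with payoff -2.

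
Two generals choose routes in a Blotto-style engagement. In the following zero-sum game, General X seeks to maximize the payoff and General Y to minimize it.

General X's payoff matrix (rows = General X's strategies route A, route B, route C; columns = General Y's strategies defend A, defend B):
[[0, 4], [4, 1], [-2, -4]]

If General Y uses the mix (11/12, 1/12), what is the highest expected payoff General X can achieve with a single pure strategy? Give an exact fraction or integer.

route A: (0)·(11/12) + (4)·(1/12) = 1/3.
route B: (4)·(11/12) + (1)·(1/12) = 15/4.
route C: (-2)·(11/12) + (-4)·(1/12) = -13/6.
The best pure response is route B with expected payoff 15/4.

15/4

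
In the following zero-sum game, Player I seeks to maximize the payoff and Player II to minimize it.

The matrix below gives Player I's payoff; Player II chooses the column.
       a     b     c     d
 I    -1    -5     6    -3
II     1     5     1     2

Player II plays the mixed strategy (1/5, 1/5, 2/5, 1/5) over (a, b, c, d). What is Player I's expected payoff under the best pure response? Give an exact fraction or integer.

I: (-1)·(1/5) + (-5)·(1/5) + (6)·(2/5) + (-3)·(1/5) = 3/5.
II: (1)·(1/5) + (5)·(1/5) + (1)·(2/5) + (2)·(1/5) = 2.
The best pure response is II with expected payoff 2.

2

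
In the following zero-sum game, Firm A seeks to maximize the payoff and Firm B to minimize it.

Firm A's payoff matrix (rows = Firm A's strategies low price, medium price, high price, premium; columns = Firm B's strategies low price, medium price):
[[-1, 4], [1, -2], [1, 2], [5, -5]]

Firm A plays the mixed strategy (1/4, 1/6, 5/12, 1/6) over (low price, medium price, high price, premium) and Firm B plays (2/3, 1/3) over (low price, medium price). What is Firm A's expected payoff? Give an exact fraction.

1

Against (2/3, 1/3), each row's expected payoff is low price: 2/3; medium price: 0; high price: 4/3; premium: 5/3.
Taking the (1/4, 1/6, 5/12, 1/6)-weighted average: (1/4)·(2/3) + (1/6)·(0) + (5/12)·(4/3) + (1/6)·(5/3) = 1.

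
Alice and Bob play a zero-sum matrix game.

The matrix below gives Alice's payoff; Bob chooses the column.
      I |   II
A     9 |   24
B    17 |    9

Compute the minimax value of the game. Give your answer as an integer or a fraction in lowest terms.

327/23

Row minima are 9 and 9, so Alice's maximin is 9; column maxima are 17 and 24, so Bob's minimax is 17. These differ, so the equilibrium is in mixed strategies.
Let Alice play A with probability p. Bob is indifferent when 9p + 17(1−p) = 24p + 9(1−p), giving p = 8/23.
Let Bob play I with probability q. Alice is indifferent when 9q + 24(1−q) = 17q + 9(1−q), giving q = 15/23.
The value is 9·(15/23) + (24)·(8/23) = 327/23.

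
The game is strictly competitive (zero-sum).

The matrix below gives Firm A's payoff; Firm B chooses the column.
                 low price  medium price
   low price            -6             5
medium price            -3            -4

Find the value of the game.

-13/4

Row minima are -6 and -4, so Firm A's maximin is -4; column maxima are -3 and 5, so Firm B's minimax is -3. These differ, so the equilibrium is in mixed strategies.
Let Firm A play low price with probability p. Firm B is indifferent when −6p − 3(1−p) = 5p − 4(1−p), giving p = 1/12.
Let Firm B play low price with probability q. Firm A is indifferent when −6q + 5(1−q) = −3q − 4(1−q), giving q = 3/4.
The value is -6·(3/4) + (5)·(1/4) = -13/4.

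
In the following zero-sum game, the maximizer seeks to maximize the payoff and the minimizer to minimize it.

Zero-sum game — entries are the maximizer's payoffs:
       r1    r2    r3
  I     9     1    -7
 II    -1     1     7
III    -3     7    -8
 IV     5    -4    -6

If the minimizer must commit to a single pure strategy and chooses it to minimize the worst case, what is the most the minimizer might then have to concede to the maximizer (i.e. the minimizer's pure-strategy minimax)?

The worst case (largest entry) in each column is r1: 9, r2: 7, r3: 7.
The best (smallest) of these is 7.

7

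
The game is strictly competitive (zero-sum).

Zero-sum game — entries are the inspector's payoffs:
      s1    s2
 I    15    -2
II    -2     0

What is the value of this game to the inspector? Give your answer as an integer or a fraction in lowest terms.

Row minima are -2 and -2, so the inspector's maximin is -2; column maxima are 15 and 0, so the inspectee's minimax is 0. These differ, so the equilibrium is in mixed strategies.
Let the inspector play I with probability p. The inspectee is indifferent when 15p − 2(1−p) = −2p, giving p = 2/19.
Let the inspectee play s1 with probability q. The inspector is indifferent when 15q − 2(1−q) = −2q, giving q = 2/19.
The value is 15·(2/19) + (-2)·(17/19) = -4/19.

-4/19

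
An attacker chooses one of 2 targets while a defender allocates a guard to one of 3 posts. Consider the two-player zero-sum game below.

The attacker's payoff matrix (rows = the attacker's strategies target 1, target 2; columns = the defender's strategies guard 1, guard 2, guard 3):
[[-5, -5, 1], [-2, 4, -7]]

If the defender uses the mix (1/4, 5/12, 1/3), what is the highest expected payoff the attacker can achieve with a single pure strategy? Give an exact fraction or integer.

-7/6

target 1: (-5)·(1/4) + (-5)·(5/12) + (1)·(1/3) = -3.
target 2: (-2)·(1/4) + (4)·(5/12) + (-7)·(1/3) = -7/6.
The best pure response is target 2 with expected payoff -7/6.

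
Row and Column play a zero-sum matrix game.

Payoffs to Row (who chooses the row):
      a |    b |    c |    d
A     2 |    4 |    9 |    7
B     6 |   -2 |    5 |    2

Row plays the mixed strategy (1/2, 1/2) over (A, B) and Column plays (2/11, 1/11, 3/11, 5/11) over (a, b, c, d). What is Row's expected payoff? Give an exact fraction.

105/22

Against (2/11, 1/11, 3/11, 5/11), each row's expected payoff is A: 70/11; B: 35/11.
Taking the (1/2, 1/2)-weighted average: (1/2)·(70/11) + (1/2)·(35/11) = 105/22.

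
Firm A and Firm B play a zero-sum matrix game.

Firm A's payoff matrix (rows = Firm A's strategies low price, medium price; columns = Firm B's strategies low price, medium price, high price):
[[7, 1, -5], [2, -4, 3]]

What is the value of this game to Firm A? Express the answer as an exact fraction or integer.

Column low price is strictly dominated by medium price for Firm B (it gives Firm A more in every row).
The remaining 2×2 game on (low price, medium price) × (medium price, high price) has no saddle point. Let Firm A play low price with probability p; indifference gives p − 4(1−p) = −5p + 3(1−p), so p = 7/13.
Similarly Firm B's optimal q on medium price is 8/13, and the value is 1·(8/13) + (-5)·(5/13) = -17/13.

-17/13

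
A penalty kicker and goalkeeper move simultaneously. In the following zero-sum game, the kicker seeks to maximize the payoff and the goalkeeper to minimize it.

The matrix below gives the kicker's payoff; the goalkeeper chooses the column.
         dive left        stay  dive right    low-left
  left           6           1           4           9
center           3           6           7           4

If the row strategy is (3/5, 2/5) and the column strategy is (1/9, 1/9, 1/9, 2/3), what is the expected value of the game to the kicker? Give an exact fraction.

55/9

Against (1/9, 1/9, 1/9, 2/3), each row's expected payoff is left: 65/9; center: 40/9.
Taking the (3/5, 2/5)-weighted average: (3/5)·(65/9) + (2/5)·(40/9) = 55/9.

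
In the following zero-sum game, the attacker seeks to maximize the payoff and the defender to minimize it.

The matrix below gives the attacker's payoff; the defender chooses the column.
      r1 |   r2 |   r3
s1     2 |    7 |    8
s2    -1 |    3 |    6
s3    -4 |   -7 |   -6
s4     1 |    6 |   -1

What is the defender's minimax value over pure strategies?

2

The worst case (largest entry) in each column is r1: 2, r2: 7, r3: 8.
The best (smallest) of these is 2.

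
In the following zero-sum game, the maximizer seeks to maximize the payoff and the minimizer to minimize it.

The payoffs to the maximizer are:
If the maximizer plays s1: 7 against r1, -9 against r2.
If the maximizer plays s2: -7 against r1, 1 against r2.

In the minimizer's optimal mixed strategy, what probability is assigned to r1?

5/12

Row minima are -9 and -7, so the maximizer's maximin is -7; column maxima are 7 and 1, so the minimizer's minimax is 1. These differ, so the equilibrium is in mixed strategies.
Let the minimizer play r1 with probability q. The maximizer is indifferent when 7q − 9(1−q) = −7q + (1−q), giving q = 5/12.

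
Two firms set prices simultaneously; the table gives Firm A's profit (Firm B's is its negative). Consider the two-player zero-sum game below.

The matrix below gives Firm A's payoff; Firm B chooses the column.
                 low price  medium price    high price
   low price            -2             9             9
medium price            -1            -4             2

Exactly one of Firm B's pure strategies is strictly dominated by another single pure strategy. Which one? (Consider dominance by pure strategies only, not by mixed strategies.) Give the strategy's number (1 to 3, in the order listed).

Firm B prefers columns that give Firm A less. Compare high price with low price: -2 < 9, -1 < 2.
So low price strictly dominates high price for Firm B; high price is strictly dominated.

3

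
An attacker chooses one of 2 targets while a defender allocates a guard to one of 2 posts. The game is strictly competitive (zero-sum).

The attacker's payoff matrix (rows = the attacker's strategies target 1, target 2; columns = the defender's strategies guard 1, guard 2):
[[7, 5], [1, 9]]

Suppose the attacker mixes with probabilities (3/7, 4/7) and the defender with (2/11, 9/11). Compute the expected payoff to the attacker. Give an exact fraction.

Against (2/11, 9/11), each row's expected payoff is target 1: 59/11; target 2: 83/11.
Taking the (3/7, 4/7)-weighted average: (3/7)·(59/11) + (4/7)·(83/11) = 509/77.

509/77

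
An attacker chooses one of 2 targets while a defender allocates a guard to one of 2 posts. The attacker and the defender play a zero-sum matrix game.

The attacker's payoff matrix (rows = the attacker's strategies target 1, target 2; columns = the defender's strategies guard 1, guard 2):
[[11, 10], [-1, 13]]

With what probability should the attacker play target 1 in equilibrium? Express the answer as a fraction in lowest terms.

Row minima are 10 and -1, so the attacker's maximin is 10; column maxima are 11 and 13, so the defender's minimax is 11. These differ, so the equilibrium is in mixed strategies.
Let the attacker play target 1 with probability p. The defender is indifferent when 11p − (1−p) = 10p + 13(1−p), giving p = 14/15.

14/15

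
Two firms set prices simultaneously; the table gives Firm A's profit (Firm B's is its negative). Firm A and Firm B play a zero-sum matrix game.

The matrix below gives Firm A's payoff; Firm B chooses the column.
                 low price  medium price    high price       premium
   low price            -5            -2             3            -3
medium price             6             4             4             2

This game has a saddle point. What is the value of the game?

Row minima: -5, 2 → Firm A's maximin is 2.
Column maxima: 6, 4, 4, 2 → Firm B's minimax is 2.
They coincide at (medium price, premium), so the value is 2.

2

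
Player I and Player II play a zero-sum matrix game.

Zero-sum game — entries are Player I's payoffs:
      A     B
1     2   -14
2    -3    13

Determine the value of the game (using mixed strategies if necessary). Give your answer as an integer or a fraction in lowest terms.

-1/2

Row minima are -14 and -3, so Player I's maximin is -3; column maxima are 2 and 13, so Player II's minimax is 2. These differ, so the equilibrium is in mixed strategies.
Let Player I play 1 with probability p. Player II is indifferent when 2p − 3(1−p) = −14p + 13(1−p), giving p = 1/2.
Let Player II play A with probability q. Player I is indifferent when 2q − 14(1−q) = −3q + 13(1−q), giving q = 27/32.
The value is 2·(27/32) + (-14)·(5/32) = -1/2.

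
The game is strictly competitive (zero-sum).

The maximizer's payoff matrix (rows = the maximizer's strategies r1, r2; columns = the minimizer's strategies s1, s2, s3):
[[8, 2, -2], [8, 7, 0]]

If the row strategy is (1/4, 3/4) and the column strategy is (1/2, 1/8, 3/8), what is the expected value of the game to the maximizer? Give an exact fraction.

Against (1/2, 1/8, 3/8), each row's expected payoff is r1: 7/2; r2: 39/8.
Taking the (1/4, 3/4)-weighted average: (1/4)·(7/2) + (3/4)·(39/8) = 145/32.

145/32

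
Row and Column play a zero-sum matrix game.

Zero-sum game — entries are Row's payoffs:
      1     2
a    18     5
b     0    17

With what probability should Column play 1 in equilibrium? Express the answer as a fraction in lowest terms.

2/5

Row minima are 5 and 0, so Row's maximin is 5; column maxima are 18 and 17, so Column's minimax is 17. These differ, so the equilibrium is in mixed strategies.
Let Column play 1 with probability q. Row is indifferent when 18q + 5(1−q) = 17(1−q), giving q = 2/5.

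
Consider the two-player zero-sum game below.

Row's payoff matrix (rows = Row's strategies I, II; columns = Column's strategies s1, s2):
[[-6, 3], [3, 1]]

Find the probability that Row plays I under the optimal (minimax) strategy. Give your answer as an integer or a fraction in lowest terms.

2/11

Row minima are -6 and 1, so Row's maximin is 1; column maxima are 3 and 3, so Column's minimax is 3. These differ, so the equilibrium is in mixed strategies.
Let Row play I with probability p. Column is indifferent when −6p + 3(1−p) = 3p + (1−p), giving p = 2/11.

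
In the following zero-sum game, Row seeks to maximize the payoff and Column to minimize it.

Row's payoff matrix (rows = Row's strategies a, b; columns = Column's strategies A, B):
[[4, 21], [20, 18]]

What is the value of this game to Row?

Row minima are 4 and 18, so Row's maximin is 18; column maxima are 20 and 21, so Column's minimax is 20. These differ, so the equilibrium is in mixed strategies.
Let Row play a with probability p. Column is indifferent when 4p + 20(1−p) = 21p + 18(1−p), giving p = 2/19.
Let Column play A with probability q. Row is indifferent when 4q + 21(1−q) = 20q + 18(1−q), giving q = 3/19.
The value is 4·(3/19) + (21)·(16/19) = 348/19.

348/19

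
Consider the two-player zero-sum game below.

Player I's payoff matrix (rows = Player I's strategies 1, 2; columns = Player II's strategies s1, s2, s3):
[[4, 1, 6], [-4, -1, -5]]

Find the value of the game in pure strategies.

1

Row minima: 1, -5 → Player I's maximin is 1.
Column maxima: 4, 1, 6 → Player II's minimax is 1.
They coincide at (1, s2), so the value is 1.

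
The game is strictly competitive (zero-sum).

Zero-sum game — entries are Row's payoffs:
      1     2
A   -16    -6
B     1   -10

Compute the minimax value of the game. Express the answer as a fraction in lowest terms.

Row minima are -16 and -10, so Row's maximin is -10; column maxima are 1 and -6, so Column's minimax is -6. These differ, so the equilibrium is in mixed strategies.
Let Row play A with probability p. Column is indifferent when −16p + (1−p) = −6p − 10(1−p), giving p = 11/21.
Let Column play 1 with probability q. Row is indifferent when −16q − 6(1−q) = q − 10(1−q), giving q = 4/21.
The value is -16·(4/21) + (-6)·(17/21) = -166/21.

-166/21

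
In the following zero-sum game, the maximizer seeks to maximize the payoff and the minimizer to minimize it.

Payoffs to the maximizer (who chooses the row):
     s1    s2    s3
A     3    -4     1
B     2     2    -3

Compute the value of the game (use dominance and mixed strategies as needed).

-1

Column s1 is strictly dominated by s3 for the minimizer (it gives the maximizer more in every row).
The remaining 2×2 game on (A, B) × (s2, s3) has no saddle point. Let the maximizer play A with probability p; indifference gives −4p + 2(1−p) = p − 3(1−p), so p = 1/2.
Similarly the minimizer's optimal q on s2 is 2/5, and the value is -4·(2/5) + (1)·(3/5) = -1.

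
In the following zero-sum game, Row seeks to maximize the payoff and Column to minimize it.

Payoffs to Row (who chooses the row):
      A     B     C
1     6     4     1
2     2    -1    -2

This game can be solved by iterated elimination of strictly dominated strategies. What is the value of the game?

1

Column A is strictly dominated by B for Column (4<6, -1<2); eliminate A.
Row 2 is strictly dominated by row 1 (4>-1, 1>-2); eliminate 2.
Column B is strictly dominated by C for Column (1<4); eliminate B.
Only (1, C) remains, with payoff 1.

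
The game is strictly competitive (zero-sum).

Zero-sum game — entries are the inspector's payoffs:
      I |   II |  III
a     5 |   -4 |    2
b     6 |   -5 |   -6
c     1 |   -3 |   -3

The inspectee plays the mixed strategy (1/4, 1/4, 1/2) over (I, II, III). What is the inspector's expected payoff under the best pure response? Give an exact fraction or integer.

a: (5)·(1/4) + (-4)·(1/4) + (2)·(1/2) = 5/4.
b: (6)·(1/4) + (-5)·(1/4) + (-6)·(1/2) = -11/4.
c: (1)·(1/4) + (-3)·(1/4) + (-3)·(1/2) = -2.
The best pure response is a with expected payoff 5/4.

5/4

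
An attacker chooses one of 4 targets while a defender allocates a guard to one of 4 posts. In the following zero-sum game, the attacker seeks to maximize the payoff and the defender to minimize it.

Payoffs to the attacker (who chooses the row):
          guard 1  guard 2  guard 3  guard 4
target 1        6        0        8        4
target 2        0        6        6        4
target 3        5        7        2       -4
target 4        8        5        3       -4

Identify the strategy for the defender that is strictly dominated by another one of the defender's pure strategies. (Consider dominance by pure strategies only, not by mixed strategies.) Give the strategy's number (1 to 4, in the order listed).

3

The defender prefers columns that give the attacker less. Compare guard 3 with guard 4: 4 < 8, 4 < 6, -4 < 2, -4 < 3.
So guard 4 strictly dominates guard 3 for the defender; guard 3 is strictly dominated.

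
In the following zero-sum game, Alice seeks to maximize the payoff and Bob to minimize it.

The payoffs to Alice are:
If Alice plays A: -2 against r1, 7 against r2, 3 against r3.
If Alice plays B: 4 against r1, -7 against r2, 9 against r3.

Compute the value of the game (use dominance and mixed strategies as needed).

7/10

Column r3 is strictly dominated by r1 for Bob (it gives Alice more in every row).
The remaining 2×2 game on (A, B) × (r1, r2) has no saddle point. Let Alice play A with probability p; indifference gives −2p + 4(1−p) = 7p − 7(1−p), so p = 11/20.
Similarly Bob's optimal q on r1 is 7/10, and the value is -2·(7/10) + (7)·(3/10) = 7/10.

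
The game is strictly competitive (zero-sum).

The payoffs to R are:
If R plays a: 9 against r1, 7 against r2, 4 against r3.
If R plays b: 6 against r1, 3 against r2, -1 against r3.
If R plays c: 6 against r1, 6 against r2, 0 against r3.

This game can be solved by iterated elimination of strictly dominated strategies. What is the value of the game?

4

Column r2 is strictly dominated by r3 for C (4<7, -1<3, 0<6); eliminate r2.
Column r1 is strictly dominated by r3 for C (4<9, -1<6, 0<6); eliminate r1.
Row c is strictly dominated by row a (4>0); eliminate c.
Row b is strictly dominated by row a (4>-1); eliminate b.
Only (a, r3) remains, with payoff 4.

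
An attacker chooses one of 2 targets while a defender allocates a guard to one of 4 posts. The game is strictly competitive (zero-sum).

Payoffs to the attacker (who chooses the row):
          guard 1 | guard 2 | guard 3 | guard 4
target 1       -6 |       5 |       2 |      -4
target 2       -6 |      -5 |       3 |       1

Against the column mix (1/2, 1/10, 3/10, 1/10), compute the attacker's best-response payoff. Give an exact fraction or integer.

-23/10

target 1: (-6)·(1/2) + (5)·(1/10) + (2)·(3/10) + (-4)·(1/10) = -23/10.
target 2: (-6)·(1/2) + (-5)·(1/10) + (3)·(3/10) + (1)·(1/10) = -5/2.
The best pure response is target 1 with expected payoff -23/10.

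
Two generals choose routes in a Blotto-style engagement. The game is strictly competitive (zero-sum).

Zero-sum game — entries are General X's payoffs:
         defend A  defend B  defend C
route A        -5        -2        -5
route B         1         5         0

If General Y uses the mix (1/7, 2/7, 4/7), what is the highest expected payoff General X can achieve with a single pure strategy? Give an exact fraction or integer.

11/7

route A: (-5)·(1/7) + (-2)·(2/7) + (-5)·(4/7) = -29/7.
route B: (1)·(1/7) + (5)·(2/7) + (0)·(4/7) = 11/7.
The best pure response is route B with expected payoff 11/7.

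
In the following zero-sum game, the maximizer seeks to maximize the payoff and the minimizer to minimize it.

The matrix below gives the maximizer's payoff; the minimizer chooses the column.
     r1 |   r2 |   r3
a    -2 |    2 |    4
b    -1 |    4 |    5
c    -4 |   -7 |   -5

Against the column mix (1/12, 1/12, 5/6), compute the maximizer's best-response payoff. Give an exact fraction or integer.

53/12

a: (-2)·(1/12) + (2)·(1/12) + (4)·(5/6) = 10/3.
b: (-1)·(1/12) + (4)·(1/12) + (5)·(5/6) = 53/12.
c: (-4)·(1/12) + (-7)·(1/12) + (-5)·(5/6) = -61/12.
The best pure response is b with expected payoff 53/12.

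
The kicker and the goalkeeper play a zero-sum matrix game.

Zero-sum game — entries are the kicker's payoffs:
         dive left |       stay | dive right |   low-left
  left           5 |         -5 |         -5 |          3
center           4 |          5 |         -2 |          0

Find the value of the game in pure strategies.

-2

Row minima: -5, -2 → the kicker's maximin is -2.
Column maxima: 5, 5, -2, 3 → the goalkeeper's minimax is -2.
They coincide at (center, dive right), so the value is -2.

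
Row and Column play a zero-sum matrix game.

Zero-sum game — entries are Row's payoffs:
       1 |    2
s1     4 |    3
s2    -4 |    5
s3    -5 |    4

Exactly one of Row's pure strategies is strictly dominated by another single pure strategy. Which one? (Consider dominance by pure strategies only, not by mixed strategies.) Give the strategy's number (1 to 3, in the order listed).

3

Compare s3 with s2: -4 > -5, 5 > 4.
So s2 strictly dominates s3 for Row; s3 is strictly dominated.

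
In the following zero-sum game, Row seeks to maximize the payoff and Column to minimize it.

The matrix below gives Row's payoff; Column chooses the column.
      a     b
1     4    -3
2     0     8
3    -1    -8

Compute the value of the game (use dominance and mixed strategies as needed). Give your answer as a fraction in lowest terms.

32/15

Row 3 is strictly dominated by row 1, so Row never plays it.
The remaining 2×2 game on (1, 2) × (a, b) has no saddle point. Let Row play 1 with probability p; indifference gives 4p = −3p + 8(1−p), so p = 8/15.
Similarly Column's optimal q on a is 11/15, and the value is 4·(11/15) + (-3)·(4/15) = 32/15.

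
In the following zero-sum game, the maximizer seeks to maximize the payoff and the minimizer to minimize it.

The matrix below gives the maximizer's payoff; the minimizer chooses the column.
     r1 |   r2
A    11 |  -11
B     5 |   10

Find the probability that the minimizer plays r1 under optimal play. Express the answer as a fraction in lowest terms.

Row minima are -11 and 5, so the maximizer's maximin is 5; column maxima are 11 and 10, so the minimizer's minimax is 10. These differ, so the equilibrium is in mixed strategies.
Let the minimizer play r1 with probability q. The maximizer is indifferent when 11q − 11(1−q) = 5q + 10(1−q), giving q = 7/9.

7/9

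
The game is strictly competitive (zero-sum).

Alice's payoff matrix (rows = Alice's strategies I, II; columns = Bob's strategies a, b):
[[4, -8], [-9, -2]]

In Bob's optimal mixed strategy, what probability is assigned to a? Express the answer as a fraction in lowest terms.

Row minima are -8 and -9, so Alice's maximin is -8; column maxima are 4 and -2, so Bob's minimax is -2. These differ, so the equilibrium is in mixed strategies.
Let Bob play a with probability q. Alice is indifferent when 4q − 8(1−q) = −9q − 2(1−q), giving q = 6/19.

6/19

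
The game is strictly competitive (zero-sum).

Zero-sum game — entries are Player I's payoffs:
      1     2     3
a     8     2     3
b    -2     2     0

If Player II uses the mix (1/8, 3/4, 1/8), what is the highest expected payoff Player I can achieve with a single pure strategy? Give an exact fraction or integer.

a: (8)·(1/8) + (2)·(3/4) + (3)·(1/8) = 23/8.
b: (-2)·(1/8) + (2)·(3/4) + (0)·(1/8) = 5/4.
The best pure response is a with expected payoff 23/8.

23/8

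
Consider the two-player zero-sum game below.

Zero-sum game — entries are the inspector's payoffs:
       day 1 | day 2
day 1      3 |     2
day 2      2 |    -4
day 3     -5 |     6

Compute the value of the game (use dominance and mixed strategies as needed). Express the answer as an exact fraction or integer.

7/3

Row day 2 is strictly dominated by row day 1, so the inspector never plays it.
The remaining 2×2 game on (day 1, day 3) × (day 1, day 2) has no saddle point. Let the inspector play day 1 with probability p; indifference gives 3p − 5(1−p) = 2p + 6(1−p), so p = 11/12.
Similarly the inspectee's optimal q on day 1 is 1/3, and the value is 3·(1/3) + (2)·(2/3) = 7/3.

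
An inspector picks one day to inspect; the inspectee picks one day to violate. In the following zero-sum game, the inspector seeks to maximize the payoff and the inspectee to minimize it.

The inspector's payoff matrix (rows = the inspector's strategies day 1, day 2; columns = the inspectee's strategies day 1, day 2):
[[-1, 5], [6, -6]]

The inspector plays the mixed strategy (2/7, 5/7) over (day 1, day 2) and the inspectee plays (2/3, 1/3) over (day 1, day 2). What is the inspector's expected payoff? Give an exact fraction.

12/7

Against (2/3, 1/3), each row's expected payoff is day 1: 1; day 2: 2.
Taking the (2/7, 5/7)-weighted average: (2/7)·(1) + (5/7)·(2) = 12/7.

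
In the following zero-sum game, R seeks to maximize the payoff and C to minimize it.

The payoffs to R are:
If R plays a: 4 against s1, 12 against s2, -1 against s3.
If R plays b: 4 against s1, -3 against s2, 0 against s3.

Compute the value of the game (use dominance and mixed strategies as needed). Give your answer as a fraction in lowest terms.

-3/16

Column s1 is strictly dominated by s3 for C (it gives R more in every row).
The remaining 2×2 game on (a, b) × (s2, s3) has no saddle point. Let R play a with probability p; indifference gives 12p − 3(1−p) = −p, so p = 3/16.
Similarly C's optimal q on s2 is 1/16, and the value is 12·(1/16) + (-1)·(15/16) = -3/16.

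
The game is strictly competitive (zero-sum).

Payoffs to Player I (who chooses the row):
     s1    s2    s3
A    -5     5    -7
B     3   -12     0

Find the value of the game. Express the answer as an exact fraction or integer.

Column s1 is strictly dominated by s3 for Player II (it gives Player I more in every row).
The remaining 2×2 game on (A, B) × (s2, s3) has no saddle point. Let Player I play A with probability p; indifference gives 5p − 12(1−p) = −7p, so p = 1/2.
Similarly Player II's optimal q on s2 is 7/24, and the value is 5·(7/24) + (-7)·(17/24) = -7/2.

-7/2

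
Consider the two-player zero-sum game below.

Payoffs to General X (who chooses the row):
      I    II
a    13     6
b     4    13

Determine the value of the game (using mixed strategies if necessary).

145/16

Row minima are 6 and 4, so General X's maximin is 6; column maxima are 13 and 13, so General Y's minimax is 13. These differ, so the equilibrium is in mixed strategies.
Let General X play a with probability p. General Y is indifferent when 13p + 4(1−p) = 6p + 13(1−p), giving p = 9/16.
Let General Y play I with probability q. General X is indifferent when 13q + 6(1−q) = 4q + 13(1−q), giving q = 7/16.
The value is 13·(7/16) + (6)·(9/16) = 145/16.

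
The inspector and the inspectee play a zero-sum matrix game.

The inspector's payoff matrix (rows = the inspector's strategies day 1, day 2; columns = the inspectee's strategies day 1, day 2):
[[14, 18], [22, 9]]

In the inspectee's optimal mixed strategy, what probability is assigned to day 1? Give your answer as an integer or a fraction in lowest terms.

Row minima are 14 and 9, so the inspector's maximin is 14; column maxima are 22 and 18, so the inspectee's minimax is 18. These differ, so the equilibrium is in mixed strategies.
Let the inspectee play day 1 with probability q. The inspector is indifferent when 14q + 18(1−q) = 22q + 9(1−q), giving q = 9/17.

9/17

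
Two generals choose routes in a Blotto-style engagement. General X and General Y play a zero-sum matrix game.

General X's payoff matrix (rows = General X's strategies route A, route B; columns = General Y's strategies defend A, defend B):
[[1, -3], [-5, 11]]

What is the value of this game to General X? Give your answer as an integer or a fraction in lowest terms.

-1/5

Row minima are -3 and -5, so General X's maximin is -3; column maxima are 1 and 11, so General Y's minimax is 1. These differ, so the equilibrium is in mixed strategies.
Let General X play route A with probability p. General Y is indifferent when p − 5(1−p) = −3p + 11(1−p), giving p = 4/5.
Let General Y play defend A with probability q. General X is indifferent when q − 3(1−q) = −5q + 11(1−q), giving q = 7/10.
The value is 1·(7/10) + (-3)·(3/10) = -1/5.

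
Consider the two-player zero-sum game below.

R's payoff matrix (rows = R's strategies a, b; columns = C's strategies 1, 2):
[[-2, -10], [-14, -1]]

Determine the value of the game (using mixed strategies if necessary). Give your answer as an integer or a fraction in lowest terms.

Row minima are -10 and -14, so R's maximin is -10; column maxima are -2 and -1, so C's minimax is -2. These differ, so the equilibrium is in mixed strategies.
Let R play a with probability p. C is indifferent when −2p − 14(1−p) = −10p − (1−p), giving p = 13/21.
Let C play 1 with probability q. R is indifferent when −2q − 10(1−q) = −14q − (1−q), giving q = 3/7.
The value is -2·(3/7) + (-10)·(4/7) = -46/7.

-46/7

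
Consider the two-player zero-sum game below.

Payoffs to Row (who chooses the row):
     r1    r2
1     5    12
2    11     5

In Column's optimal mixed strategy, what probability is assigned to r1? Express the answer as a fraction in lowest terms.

7/13

Row minima are 5 and 5, so Row's maximin is 5; column maxima are 11 and 12, so Column's minimax is 11. These differ, so the equilibrium is in mixed strategies.
Let Column play r1 with probability q. Row is indifferent when 5q + 12(1−q) = 11q + 5(1−q), giving q = 7/13.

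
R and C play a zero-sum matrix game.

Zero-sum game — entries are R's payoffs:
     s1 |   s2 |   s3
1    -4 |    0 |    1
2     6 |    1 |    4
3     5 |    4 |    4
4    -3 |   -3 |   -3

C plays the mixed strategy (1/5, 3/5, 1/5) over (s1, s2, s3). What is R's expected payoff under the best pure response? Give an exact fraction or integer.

1: (-4)·(1/5) + (0)·(3/5) + (1)·(1/5) = -3/5.
2: (6)·(1/5) + (1)·(3/5) + (4)·(1/5) = 13/5.
3: (5)·(1/5) + (4)·(3/5) + (4)·(1/5) = 21/5.
4: (-3)·(1/5) + (-3)·(3/5) + (-3)·(1/5) = -3.
The best pure response is 3 with expected payoff 21/5.

21/5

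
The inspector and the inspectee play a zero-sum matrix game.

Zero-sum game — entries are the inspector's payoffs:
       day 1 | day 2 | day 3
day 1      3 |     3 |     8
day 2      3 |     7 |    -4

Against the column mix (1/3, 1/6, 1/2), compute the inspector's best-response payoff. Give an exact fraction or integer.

day 1: (3)·(1/3) + (3)·(1/6) + (8)·(1/2) = 11/2.
day 2: (3)·(1/3) + (7)·(1/6) + (-4)·(1/2) = 1/6.
The best pure response is day 1 with expected payoff 11/2.

11/2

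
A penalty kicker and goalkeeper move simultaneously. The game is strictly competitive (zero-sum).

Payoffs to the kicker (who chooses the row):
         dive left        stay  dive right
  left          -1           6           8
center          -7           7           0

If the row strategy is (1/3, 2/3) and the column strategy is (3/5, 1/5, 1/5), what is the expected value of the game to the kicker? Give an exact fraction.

Against (3/5, 1/5, 1/5), each row's expected payoff is left: 11/5; center: -14/5.
Taking the (1/3, 2/3)-weighted average: (1/3)·(11/5) + (2/3)·(-14/5) = -17/15.

-17/15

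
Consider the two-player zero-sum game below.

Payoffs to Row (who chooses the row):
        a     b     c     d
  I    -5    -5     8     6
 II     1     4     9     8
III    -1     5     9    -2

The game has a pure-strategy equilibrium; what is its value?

1

Row minima: -5, 1, -2 → Row's maximin is 1.
Column maxima: 1, 5, 9, 8 → Column's minimax is 1.
They coincide at (II, a), so the value is 1.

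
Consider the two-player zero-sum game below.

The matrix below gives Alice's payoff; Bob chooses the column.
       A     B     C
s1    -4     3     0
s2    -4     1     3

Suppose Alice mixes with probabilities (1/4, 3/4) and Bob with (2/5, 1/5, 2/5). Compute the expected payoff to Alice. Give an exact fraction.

Against (2/5, 1/5, 2/5), each row's expected payoff is s1: -1; s2: -1/5.
Taking the (1/4, 3/4)-weighted average: (1/4)·(-1) + (3/4)·(-1/5) = -2/5.

-2/5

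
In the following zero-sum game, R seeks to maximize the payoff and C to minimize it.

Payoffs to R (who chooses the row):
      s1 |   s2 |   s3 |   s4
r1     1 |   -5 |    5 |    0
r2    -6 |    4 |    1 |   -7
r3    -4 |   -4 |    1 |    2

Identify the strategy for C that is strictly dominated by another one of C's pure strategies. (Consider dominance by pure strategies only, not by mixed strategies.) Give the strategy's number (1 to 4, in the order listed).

C prefers columns that give R less. Compare s3 with s1: 1 < 5, -6 < 1, -4 < 1.
So s1 strictly dominates s3 for C; s3 is strictly dominated.

3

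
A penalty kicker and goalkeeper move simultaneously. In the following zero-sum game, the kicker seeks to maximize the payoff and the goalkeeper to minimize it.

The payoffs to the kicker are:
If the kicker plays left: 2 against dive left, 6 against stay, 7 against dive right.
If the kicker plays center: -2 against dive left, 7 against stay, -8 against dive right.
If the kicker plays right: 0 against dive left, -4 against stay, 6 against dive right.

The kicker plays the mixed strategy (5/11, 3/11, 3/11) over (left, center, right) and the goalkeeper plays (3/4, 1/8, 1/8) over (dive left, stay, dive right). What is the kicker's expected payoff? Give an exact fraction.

Against (3/4, 1/8, 1/8), each row's expected payoff is left: 25/8; center: -13/8; right: 1/4.
Taking the (5/11, 3/11, 3/11)-weighted average: (5/11)·(25/8) + (3/11)·(-13/8) + (3/11)·(1/4) = 23/22.

23/22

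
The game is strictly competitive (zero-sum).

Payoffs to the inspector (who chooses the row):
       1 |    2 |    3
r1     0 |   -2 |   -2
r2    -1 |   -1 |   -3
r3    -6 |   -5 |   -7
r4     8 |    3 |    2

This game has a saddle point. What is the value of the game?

2

Row minima: -2, -3, -7, 2 → the inspector's maximin is 2.
Column maxima: 8, 3, 2 → the inspectee's minimax is 2.
They coincide at (r4, 3), so the value is 2.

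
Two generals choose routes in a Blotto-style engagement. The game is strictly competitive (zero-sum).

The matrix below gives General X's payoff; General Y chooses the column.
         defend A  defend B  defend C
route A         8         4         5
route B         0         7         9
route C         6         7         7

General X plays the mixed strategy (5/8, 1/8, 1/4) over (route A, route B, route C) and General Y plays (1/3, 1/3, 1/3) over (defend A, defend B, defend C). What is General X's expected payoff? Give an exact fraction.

47/8

Against (1/3, 1/3, 1/3), each row's expected payoff is route A: 17/3; route B: 16/3; route C: 20/3.
Taking the (5/8, 1/8, 1/4)-weighted average: (5/8)·(17/3) + (1/8)·(16/3) + (1/4)·(20/3) = 47/8.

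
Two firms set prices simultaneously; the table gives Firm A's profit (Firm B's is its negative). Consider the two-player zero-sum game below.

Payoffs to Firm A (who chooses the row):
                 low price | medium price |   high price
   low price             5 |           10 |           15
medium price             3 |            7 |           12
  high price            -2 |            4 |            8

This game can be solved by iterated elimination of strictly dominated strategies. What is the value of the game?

Column medium price is strictly dominated by low price for Firm B (5<10, 3<7, -2<4); eliminate medium price.
Row medium price is strictly dominated by row low price (5>3, 15>12); eliminate medium price.
Column high price is strictly dominated by low price for Firm B (5<15, -2<8); eliminate high price.
Row high price is strictly dominated by row low price (5>-2); eliminate high price.
Only (low price, low price) remains, with payoff 5.

5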